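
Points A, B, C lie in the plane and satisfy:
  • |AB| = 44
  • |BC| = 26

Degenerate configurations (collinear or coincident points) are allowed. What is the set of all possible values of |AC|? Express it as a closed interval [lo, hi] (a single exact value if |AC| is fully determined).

|AB| ∈ {44}
|BC| ∈ {26}
|AC| ∈ [18, 70]

|AC| ∈ [18, 70]  (≈ [18.0000, 70.0000])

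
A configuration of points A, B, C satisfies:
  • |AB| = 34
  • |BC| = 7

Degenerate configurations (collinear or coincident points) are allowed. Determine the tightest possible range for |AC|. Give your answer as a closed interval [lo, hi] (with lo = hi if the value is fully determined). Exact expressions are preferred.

|AB| ∈ {34}
|BC| ∈ {7}
|AC| ∈ [27, 41]

|AC| ∈ [27, 41]  (≈ [27.0000, 41.0000])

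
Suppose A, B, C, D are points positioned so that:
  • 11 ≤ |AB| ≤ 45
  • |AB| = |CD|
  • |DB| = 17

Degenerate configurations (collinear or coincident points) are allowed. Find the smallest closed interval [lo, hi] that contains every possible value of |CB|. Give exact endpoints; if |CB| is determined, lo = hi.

|AB| ∈ [11, 45]
|BD| ∈ {17}
|CD| ∈ [11, 45]
|AD| ∈ [0, 62]
|BC| ∈ [0, 62]
|AC| ∈ [0, 107]

|CB| ∈ [0, 62]  (≈ [0.0000, 62.0000])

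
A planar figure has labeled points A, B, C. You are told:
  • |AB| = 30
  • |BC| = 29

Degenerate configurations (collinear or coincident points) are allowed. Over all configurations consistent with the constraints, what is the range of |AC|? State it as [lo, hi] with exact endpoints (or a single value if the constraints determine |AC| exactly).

|AB| ∈ {30}
|BC| ∈ {29}
|AC| ∈ [1, 59]

|AC| ∈ [1, 59]  (≈ [1.0000, 59.0000])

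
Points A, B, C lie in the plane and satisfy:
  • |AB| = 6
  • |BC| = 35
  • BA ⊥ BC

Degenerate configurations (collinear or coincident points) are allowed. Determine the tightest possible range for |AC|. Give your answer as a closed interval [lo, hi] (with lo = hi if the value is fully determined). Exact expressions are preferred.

|AB| ∈ {6}
|BC| ∈ {35}
|AC| ∈ {√(1261)}

|AC| = √(1261)  (≈ 35.5106)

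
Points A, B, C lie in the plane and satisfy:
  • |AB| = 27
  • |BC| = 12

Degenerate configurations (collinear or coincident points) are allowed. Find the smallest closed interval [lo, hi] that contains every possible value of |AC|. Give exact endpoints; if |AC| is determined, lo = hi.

|AC| ∈ [15, 39]  (≈ [15.0000, 39.0000])

|AB| ∈ {27}
|BC| ∈ {12}
|AC| ∈ [15, 39]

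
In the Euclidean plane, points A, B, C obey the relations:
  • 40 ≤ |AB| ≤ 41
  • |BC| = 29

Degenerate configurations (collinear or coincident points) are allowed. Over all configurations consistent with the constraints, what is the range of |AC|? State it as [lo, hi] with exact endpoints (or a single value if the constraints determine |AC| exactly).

|AB| ∈ [40, 41]
|BC| ∈ {29}
|AC| ∈ [11, 70]

|AC| ∈ [11, 70]  (≈ [11.0000, 70.0000])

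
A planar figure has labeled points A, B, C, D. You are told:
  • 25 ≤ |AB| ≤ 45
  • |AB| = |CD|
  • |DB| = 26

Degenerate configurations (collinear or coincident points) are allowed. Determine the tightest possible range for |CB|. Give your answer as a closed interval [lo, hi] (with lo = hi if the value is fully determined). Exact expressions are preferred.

|CB| ∈ [0, 71]  (≈ [0.0000, 71.0000])

|AB| ∈ [25, 45]
|BD| ∈ {26}
|CD| ∈ [25, 45]
|AD| ∈ [0, 71]
|BC| ∈ [0, 71]
|AC| ∈ [0, 116]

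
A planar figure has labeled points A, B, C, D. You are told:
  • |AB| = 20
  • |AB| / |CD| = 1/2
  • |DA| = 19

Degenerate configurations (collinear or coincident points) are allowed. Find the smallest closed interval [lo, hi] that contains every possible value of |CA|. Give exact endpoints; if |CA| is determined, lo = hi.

|CA| ∈ [21, 59]  (≈ [21.0000, 59.0000])

|AB| ∈ {20}
|AD| ∈ {19}
|CD| ∈ {40}
|BD| ∈ [1, 39]
|AC| ∈ [21, 59]
|BC| ∈ [1, 79]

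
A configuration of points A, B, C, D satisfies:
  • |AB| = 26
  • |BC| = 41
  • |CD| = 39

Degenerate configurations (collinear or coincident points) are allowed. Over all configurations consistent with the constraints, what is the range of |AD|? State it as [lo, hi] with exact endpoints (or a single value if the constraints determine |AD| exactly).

|AB| ∈ {26}
|BC| ∈ {41}
|CD| ∈ {39}
|AC| ∈ [15, 67]
|BD| ∈ [2, 80]
|AD| ∈ [0, 106]

|AD| ∈ [0, 106]  (≈ [0.0000, 106.0000])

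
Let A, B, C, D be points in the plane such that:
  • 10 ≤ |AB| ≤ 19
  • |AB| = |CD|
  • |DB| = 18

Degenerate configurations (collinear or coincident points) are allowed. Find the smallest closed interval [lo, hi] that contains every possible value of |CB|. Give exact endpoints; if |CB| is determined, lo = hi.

|CB| ∈ [0, 37]  (≈ [0.0000, 37.0000])

|AB| ∈ [10, 19]
|BD| ∈ {18}
|CD| ∈ [10, 19]
|AD| ∈ [0, 37]
|BC| ∈ [0, 37]
|AC| ∈ [0, 56]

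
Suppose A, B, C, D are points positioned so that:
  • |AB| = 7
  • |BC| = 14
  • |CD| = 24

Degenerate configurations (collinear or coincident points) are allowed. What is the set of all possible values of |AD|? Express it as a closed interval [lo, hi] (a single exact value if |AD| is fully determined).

|AD| ∈ [3, 45]  (≈ [3.0000, 45.0000])

|AB| ∈ {7}
|BC| ∈ {14}
|CD| ∈ {24}
|AC| ∈ [7, 21]
|BD| ∈ [10, 38]
|AD| ∈ [3, 45]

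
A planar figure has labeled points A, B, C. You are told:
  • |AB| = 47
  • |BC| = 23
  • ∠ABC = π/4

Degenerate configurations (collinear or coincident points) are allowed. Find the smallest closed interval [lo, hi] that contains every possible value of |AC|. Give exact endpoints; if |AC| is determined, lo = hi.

|AB| ∈ {47}
|BC| ∈ {23}
|AC| ∈ {√(2738 - 1081·√(2))}

|AC| = √(2738 - 1081·√(2))  (≈ 34.7741)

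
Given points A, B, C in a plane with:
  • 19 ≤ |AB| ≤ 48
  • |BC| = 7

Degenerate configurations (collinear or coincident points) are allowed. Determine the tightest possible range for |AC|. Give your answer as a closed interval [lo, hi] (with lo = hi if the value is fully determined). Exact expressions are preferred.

|AB| ∈ [19, 48]
|BC| ∈ {7}
|AC| ∈ [12, 55]

|AC| ∈ [12, 55]  (≈ [12.0000, 55.0000])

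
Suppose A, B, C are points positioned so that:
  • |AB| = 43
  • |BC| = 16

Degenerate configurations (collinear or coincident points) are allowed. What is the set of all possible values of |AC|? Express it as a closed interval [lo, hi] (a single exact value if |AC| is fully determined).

|AB| ∈ {43}
|BC| ∈ {16}
|AC| ∈ [27, 59]

|AC| ∈ [27, 59]  (≈ [27.0000, 59.0000])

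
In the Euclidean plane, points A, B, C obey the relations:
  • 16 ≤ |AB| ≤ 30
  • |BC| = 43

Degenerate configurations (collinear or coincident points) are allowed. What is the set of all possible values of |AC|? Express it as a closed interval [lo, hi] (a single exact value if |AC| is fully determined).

|AB| ∈ [16, 30]
|BC| ∈ {43}
|AC| ∈ [13, 73]

|AC| ∈ [13, 73]  (≈ [13.0000, 73.0000])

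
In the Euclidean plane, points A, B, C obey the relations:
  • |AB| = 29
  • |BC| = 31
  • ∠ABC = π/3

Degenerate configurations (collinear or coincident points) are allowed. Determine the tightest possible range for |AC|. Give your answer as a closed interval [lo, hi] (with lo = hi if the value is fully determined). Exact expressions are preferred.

|AB| ∈ {29}
|BC| ∈ {31}
|AC| ∈ {√(903)}

|AC| = √(903)  (≈ 30.0500)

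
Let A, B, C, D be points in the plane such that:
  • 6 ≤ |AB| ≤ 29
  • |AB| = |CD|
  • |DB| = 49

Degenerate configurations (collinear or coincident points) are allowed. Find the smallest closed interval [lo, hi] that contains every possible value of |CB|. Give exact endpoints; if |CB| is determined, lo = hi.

|AB| ∈ [6, 29]
|BD| ∈ {49}
|CD| ∈ [6, 29]
|AD| ∈ [20, 78]
|BC| ∈ [20, 78]
|AC| ∈ [0, 107]

|CB| ∈ [20, 78]  (≈ [20.0000, 78.0000])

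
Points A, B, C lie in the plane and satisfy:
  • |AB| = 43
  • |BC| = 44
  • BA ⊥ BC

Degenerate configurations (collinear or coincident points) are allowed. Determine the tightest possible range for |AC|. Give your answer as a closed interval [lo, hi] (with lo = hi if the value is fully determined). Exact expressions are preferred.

|AB| ∈ {43}
|BC| ∈ {44}
|AC| ∈ {√(3785)}

|AC| = √(3785)  (≈ 61.5224)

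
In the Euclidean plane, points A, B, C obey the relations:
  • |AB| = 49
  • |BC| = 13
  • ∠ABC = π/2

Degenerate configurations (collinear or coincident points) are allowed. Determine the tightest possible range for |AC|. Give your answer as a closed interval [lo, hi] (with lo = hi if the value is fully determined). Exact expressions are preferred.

|AB| ∈ {49}
|BC| ∈ {13}
|AC| ∈ {√(2570)}

|AC| = √(2570)  (≈ 50.6952)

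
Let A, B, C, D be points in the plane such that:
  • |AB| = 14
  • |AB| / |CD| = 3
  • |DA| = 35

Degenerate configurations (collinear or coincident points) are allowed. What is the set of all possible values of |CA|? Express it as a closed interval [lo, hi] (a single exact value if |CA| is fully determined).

|AB| ∈ {14}
|AD| ∈ {35}
|CD| ∈ {14/3}
|BD| ∈ [21, 49]
|AC| ∈ [91/3, 119/3]
|BC| ∈ [49/3, 161/3]

|CA| ∈ [91/3, 119/3]  (≈ [30.3333, 39.6667])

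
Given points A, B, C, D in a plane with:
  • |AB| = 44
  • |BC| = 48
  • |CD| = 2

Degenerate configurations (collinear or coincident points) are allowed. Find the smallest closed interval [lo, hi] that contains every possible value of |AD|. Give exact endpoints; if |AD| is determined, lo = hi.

|AB| ∈ {44}
|BC| ∈ {48}
|CD| ∈ {2}
|AC| ∈ [4, 92]
|BD| ∈ [46, 50]
|AD| ∈ [2, 94]

|AD| ∈ [2, 94]  (≈ [2.0000, 94.0000])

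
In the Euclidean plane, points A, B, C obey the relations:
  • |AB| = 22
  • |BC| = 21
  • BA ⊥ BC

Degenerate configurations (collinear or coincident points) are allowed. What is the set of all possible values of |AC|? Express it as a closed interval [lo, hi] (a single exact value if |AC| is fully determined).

|AC| = 5·√(37)  (≈ 30.4138)

|AB| ∈ {22}
|BC| ∈ {21}
|AC| ∈ {5·√(37)}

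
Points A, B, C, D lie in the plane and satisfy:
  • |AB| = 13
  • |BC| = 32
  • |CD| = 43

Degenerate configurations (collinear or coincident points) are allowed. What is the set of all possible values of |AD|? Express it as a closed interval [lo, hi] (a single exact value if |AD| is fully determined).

|AD| ∈ [0, 88]  (≈ [0.0000, 88.0000])

|AB| ∈ {13}
|BC| ∈ {32}
|CD| ∈ {43}
|AC| ∈ [19, 45]
|BD| ∈ [11, 75]
|AD| ∈ [0, 88]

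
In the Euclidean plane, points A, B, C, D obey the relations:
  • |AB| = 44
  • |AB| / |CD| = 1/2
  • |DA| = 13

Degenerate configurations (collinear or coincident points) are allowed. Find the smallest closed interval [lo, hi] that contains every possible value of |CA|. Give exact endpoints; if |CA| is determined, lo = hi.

|AB| ∈ {44}
|AD| ∈ {13}
|CD| ∈ {88}
|BD| ∈ [31, 57]
|AC| ∈ [75, 101]
|BC| ∈ [31, 145]

|CA| ∈ [75, 101]  (≈ [75.0000, 101.0000])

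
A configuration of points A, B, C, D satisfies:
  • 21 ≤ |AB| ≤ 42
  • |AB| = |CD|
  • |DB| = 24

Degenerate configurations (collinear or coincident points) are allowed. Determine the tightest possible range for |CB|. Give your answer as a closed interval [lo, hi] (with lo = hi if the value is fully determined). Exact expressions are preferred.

|AB| ∈ [21, 42]
|BD| ∈ {24}
|CD| ∈ [21, 42]
|AD| ∈ [0, 66]
|BC| ∈ [0, 66]
|AC| ∈ [0, 108]

|CB| ∈ [0, 66]  (≈ [0.0000, 66.0000])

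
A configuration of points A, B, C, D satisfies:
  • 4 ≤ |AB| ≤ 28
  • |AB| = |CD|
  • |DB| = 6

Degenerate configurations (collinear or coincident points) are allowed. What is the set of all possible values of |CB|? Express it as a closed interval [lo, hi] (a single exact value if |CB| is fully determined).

|AB| ∈ [4, 28]
|BD| ∈ {6}
|CD| ∈ [4, 28]
|AD| ∈ [0, 34]
|BC| ∈ [0, 34]
|AC| ∈ [0, 62]

|CB| ∈ [0, 34]  (≈ [0.0000, 34.0000])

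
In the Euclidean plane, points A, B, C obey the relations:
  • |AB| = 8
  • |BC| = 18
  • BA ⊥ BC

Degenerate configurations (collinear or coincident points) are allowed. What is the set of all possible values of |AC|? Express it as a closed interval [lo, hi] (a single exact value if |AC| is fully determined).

|AB| ∈ {8}
|BC| ∈ {18}
|AC| ∈ {2·√(97)}

|AC| = 2·√(97)  (≈ 19.6977)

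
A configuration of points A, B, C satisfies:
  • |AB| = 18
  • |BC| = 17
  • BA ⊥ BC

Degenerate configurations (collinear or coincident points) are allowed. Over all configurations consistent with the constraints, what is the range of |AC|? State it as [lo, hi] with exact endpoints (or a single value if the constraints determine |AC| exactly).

|AC| = √(613)  (≈ 24.7588)

|AB| ∈ {18}
|BC| ∈ {17}
|AC| ∈ {√(613)}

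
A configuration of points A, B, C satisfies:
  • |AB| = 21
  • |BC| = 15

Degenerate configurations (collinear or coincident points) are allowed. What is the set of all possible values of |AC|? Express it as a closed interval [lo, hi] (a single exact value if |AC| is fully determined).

|AB| ∈ {21}
|BC| ∈ {15}
|AC| ∈ [6, 36]

|AC| ∈ [6, 36]  (≈ [6.0000, 36.0000])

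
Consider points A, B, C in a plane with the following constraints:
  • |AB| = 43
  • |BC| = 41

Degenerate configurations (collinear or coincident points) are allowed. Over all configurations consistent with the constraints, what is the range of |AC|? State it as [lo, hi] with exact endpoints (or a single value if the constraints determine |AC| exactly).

|AC| ∈ [2, 84]  (≈ [2.0000, 84.0000])

|AB| ∈ {43}
|BC| ∈ {41}
|AC| ∈ [2, 84]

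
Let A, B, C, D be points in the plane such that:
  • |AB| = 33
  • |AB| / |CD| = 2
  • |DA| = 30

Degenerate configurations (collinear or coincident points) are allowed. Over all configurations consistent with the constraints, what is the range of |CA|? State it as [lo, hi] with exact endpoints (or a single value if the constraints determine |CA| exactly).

|AB| ∈ {33}
|AD| ∈ {30}
|CD| ∈ {33/2}
|BD| ∈ [3, 63]
|AC| ∈ [27/2, 93/2]
|BC| ∈ [0, 159/2]

|CA| ∈ [27/2, 93/2]  (≈ [13.5000, 46.5000])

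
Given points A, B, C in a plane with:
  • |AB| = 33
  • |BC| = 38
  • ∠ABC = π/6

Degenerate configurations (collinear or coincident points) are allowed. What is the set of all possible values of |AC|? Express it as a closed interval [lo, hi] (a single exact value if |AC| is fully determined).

|AB| ∈ {33}
|BC| ∈ {38}
|AC| ∈ {√(2533 - 1254·√(3))}

|AC| = √(2533 - 1254·√(3))  (≈ 19.0002)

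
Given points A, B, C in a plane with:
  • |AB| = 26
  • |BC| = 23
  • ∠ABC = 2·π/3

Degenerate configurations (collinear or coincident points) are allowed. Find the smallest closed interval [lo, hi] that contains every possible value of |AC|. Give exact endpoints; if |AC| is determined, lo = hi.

|AB| ∈ {26}
|BC| ∈ {23}
|AC| ∈ {√(1803)}

|AC| = √(1803)  (≈ 42.4617)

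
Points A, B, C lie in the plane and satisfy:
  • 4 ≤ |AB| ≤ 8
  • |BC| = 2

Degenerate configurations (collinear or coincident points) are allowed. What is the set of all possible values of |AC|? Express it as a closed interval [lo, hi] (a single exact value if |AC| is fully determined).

|AB| ∈ [4, 8]
|BC| ∈ {2}
|AC| ∈ [2, 10]

|AC| ∈ [2, 10]  (≈ [2.0000, 10.0000])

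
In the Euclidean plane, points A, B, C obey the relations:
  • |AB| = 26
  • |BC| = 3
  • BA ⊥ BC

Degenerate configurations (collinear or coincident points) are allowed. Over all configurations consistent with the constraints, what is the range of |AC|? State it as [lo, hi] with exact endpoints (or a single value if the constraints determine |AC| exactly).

|AB| ∈ {26}
|BC| ∈ {3}
|AC| ∈ {√(685)}

|AC| = √(685)  (≈ 26.1725)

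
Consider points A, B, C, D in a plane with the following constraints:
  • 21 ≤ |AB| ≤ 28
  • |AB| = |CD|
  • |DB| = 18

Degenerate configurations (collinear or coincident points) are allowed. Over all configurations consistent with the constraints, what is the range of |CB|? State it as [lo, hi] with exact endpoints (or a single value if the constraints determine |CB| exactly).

|AB| ∈ [21, 28]
|BD| ∈ {18}
|CD| ∈ [21, 28]
|AD| ∈ [3, 46]
|BC| ∈ [3, 46]
|AC| ∈ [0, 74]

|CB| ∈ [3, 46]  (≈ [3.0000, 46.0000])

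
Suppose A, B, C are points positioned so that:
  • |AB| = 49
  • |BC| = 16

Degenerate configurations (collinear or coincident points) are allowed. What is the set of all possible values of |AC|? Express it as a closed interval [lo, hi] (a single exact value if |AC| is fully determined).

|AB| ∈ {49}
|BC| ∈ {16}
|AC| ∈ [33, 65]

|AC| ∈ [33, 65]  (≈ [33.0000, 65.0000])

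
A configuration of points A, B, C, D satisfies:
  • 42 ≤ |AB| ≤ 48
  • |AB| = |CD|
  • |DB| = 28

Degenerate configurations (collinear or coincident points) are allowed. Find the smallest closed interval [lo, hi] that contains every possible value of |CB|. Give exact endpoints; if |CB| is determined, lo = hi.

|CB| ∈ [14, 76]  (≈ [14.0000, 76.0000])

|AB| ∈ [42, 48]
|BD| ∈ {28}
|CD| ∈ [42, 48]
|AD| ∈ [14, 76]
|BC| ∈ [14, 76]
|AC| ∈ [0, 124]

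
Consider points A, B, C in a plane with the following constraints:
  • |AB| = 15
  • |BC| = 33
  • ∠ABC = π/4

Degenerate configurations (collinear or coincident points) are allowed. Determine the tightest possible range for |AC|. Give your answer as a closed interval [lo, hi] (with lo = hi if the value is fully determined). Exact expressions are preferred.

|AC| = 3·√(146 - 55·√(2))  (≈ 24.7783)

|AB| ∈ {15}
|BC| ∈ {33}
|AC| ∈ {3·√(146 - 55·√(2))}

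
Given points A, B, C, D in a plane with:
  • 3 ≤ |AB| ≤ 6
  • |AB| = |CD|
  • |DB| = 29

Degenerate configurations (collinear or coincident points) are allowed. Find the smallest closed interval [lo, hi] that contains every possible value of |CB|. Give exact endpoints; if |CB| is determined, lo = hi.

|CB| ∈ [23, 35]  (≈ [23.0000, 35.0000])

|AB| ∈ [3, 6]
|BD| ∈ {29}
|CD| ∈ [3, 6]
|AD| ∈ [23, 35]
|BC| ∈ [23, 35]
|AC| ∈ [17, 41]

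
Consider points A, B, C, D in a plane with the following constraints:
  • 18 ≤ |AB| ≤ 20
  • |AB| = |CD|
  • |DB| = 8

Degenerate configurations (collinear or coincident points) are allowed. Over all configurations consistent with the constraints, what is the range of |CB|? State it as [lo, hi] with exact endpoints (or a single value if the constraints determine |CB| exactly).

|AB| ∈ [18, 20]
|BD| ∈ {8}
|CD| ∈ [18, 20]
|AD| ∈ [10, 28]
|BC| ∈ [10, 28]
|AC| ∈ [0, 48]

|CB| ∈ [10, 28]  (≈ [10.0000, 28.0000])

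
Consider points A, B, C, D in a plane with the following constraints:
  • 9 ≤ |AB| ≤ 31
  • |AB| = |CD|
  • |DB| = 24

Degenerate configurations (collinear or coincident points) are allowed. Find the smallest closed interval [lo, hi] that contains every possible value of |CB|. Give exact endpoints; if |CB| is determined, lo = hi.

|AB| ∈ [9, 31]
|BD| ∈ {24}
|CD| ∈ [9, 31]
|AD| ∈ [0, 55]
|BC| ∈ [0, 55]
|AC| ∈ [0, 86]

|CB| ∈ [0, 55]  (≈ [0.0000, 55.0000])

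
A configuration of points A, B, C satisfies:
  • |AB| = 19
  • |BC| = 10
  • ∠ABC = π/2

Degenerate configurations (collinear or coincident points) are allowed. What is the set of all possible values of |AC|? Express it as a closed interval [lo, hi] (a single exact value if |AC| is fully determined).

|AC| = √(461)  (≈ 21.4709)

|AB| ∈ {19}
|BC| ∈ {10}
|AC| ∈ {√(461)}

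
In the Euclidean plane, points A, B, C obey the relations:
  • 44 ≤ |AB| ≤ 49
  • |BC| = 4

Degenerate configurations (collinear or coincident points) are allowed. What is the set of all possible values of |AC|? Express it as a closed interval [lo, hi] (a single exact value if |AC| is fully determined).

|AC| ∈ [40, 53]  (≈ [40.0000, 53.0000])

|AB| ∈ [44, 49]
|BC| ∈ {4}
|AC| ∈ [40, 53]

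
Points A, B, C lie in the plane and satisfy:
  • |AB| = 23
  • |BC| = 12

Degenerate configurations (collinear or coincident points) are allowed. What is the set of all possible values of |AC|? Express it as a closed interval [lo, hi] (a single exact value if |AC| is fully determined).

|AC| ∈ [11, 35]  (≈ [11.0000, 35.0000])

|AB| ∈ {23}
|BC| ∈ {12}
|AC| ∈ [11, 35]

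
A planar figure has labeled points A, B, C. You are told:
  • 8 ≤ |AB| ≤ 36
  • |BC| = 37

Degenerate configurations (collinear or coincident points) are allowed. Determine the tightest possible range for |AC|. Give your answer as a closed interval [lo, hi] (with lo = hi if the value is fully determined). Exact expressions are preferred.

|AB| ∈ [8, 36]
|BC| ∈ {37}
|AC| ∈ [1, 73]

|AC| ∈ [1, 73]  (≈ [1.0000, 73.0000])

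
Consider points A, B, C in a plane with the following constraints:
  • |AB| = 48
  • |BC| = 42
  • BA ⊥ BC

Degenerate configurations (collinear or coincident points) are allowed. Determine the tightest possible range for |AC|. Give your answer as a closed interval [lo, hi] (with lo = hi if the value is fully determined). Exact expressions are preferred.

|AC| = 6·√(113)  (≈ 63.7809)

|AB| ∈ {48}
|BC| ∈ {42}
|AC| ∈ {6·√(113)}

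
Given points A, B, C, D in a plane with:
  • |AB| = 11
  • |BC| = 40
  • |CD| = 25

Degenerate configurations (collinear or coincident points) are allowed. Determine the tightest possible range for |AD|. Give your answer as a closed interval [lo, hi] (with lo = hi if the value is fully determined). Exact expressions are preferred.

|AD| ∈ [4, 76]  (≈ [4.0000, 76.0000])

|AB| ∈ {11}
|BC| ∈ {40}
|CD| ∈ {25}
|AC| ∈ [29, 51]
|BD| ∈ [15, 65]
|AD| ∈ [4, 76]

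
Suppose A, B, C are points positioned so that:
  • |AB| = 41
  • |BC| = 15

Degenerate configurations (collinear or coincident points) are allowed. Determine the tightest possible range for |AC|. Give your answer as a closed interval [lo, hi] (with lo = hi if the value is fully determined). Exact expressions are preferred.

|AC| ∈ [26, 56]  (≈ [26.0000, 56.0000])

|AB| ∈ {41}
|BC| ∈ {15}
|AC| ∈ [26, 56]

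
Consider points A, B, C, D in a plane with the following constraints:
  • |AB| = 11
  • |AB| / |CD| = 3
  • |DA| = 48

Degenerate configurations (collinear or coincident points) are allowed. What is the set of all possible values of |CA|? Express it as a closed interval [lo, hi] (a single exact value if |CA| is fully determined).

|AB| ∈ {11}
|AD| ∈ {48}
|CD| ∈ {11/3}
|BD| ∈ [37, 59]
|AC| ∈ [133/3, 155/3]
|BC| ∈ [100/3, 188/3]

|CA| ∈ [133/3, 155/3]  (≈ [44.3333, 51.6667])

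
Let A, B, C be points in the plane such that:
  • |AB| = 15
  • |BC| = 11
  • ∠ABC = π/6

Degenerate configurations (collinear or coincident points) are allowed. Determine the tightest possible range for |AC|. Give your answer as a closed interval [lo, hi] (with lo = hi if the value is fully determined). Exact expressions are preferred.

|AC| = √(346 - 165·√(3))  (≈ 7.7596)

|AB| ∈ {15}
|BC| ∈ {11}
|AC| ∈ {√(346 - 165·√(3))}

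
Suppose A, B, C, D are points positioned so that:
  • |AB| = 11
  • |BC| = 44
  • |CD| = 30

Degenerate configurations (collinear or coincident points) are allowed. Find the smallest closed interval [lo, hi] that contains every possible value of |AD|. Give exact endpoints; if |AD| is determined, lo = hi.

|AD| ∈ [3, 85]  (≈ [3.0000, 85.0000])

|AB| ∈ {11}
|BC| ∈ {44}
|CD| ∈ {30}
|AC| ∈ [33, 55]
|BD| ∈ [14, 74]
|AD| ∈ [3, 85]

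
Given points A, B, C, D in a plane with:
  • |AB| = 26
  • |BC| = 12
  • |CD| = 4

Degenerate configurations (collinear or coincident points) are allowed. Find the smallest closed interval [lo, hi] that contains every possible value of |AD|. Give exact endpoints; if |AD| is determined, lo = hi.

|AD| ∈ [10, 42]  (≈ [10.0000, 42.0000])

|AB| ∈ {26}
|BC| ∈ {12}
|CD| ∈ {4}
|AC| ∈ [14, 38]
|BD| ∈ [8, 16]
|AD| ∈ [10, 42]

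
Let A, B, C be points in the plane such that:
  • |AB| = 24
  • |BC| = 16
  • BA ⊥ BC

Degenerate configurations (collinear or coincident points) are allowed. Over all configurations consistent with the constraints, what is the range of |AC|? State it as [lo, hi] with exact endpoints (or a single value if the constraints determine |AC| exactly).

|AB| ∈ {24}
|BC| ∈ {16}
|AC| ∈ {8·√(13)}

|AC| = 8·√(13)  (≈ 28.8444)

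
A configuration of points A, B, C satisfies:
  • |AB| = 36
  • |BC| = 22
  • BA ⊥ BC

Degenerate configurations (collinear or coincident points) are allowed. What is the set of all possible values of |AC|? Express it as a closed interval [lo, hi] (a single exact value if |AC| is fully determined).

|AB| ∈ {36}
|BC| ∈ {22}
|AC| ∈ {2·√(445)}

|AC| = 2·√(445)  (≈ 42.1900)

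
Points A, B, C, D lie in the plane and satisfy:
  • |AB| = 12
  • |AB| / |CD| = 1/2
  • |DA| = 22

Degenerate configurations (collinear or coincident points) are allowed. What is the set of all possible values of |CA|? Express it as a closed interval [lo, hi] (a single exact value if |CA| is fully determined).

|AB| ∈ {12}
|AD| ∈ {22}
|CD| ∈ {24}
|BD| ∈ [10, 34]
|AC| ∈ [2, 46]
|BC| ∈ [0, 58]

|CA| ∈ [2, 46]  (≈ [2.0000, 46.0000])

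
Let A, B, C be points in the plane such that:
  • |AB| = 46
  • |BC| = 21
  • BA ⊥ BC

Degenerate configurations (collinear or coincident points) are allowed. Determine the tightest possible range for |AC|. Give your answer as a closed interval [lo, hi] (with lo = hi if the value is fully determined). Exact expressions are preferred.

|AB| ∈ {46}
|BC| ∈ {21}
|AC| ∈ {√(2557)}

|AC| = √(2557)  (≈ 50.5668)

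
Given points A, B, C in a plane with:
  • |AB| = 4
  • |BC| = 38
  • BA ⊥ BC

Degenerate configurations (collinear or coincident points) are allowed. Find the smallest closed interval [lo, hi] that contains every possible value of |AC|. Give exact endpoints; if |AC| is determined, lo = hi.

|AC| = 2·√(365)  (≈ 38.2099)

|AB| ∈ {4}
|BC| ∈ {38}
|AC| ∈ {2·√(365)}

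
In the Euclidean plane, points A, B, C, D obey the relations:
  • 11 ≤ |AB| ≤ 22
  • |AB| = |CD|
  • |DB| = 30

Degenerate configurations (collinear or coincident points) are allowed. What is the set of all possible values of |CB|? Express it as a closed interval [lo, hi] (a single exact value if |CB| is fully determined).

|CB| ∈ [8, 52]  (≈ [8.0000, 52.0000])

|AB| ∈ [11, 22]
|BD| ∈ {30}
|CD| ∈ [11, 22]
|AD| ∈ [8, 52]
|BC| ∈ [8, 52]
|AC| ∈ [0, 74]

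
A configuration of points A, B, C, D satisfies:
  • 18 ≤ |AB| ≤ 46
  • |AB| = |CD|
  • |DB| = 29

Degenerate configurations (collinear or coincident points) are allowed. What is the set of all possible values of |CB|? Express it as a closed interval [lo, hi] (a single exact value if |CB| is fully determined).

|AB| ∈ [18, 46]
|BD| ∈ {29}
|CD| ∈ [18, 46]
|AD| ∈ [0, 75]
|BC| ∈ [0, 75]
|AC| ∈ [0, 121]

|CB| ∈ [0, 75]  (≈ [0.0000, 75.0000])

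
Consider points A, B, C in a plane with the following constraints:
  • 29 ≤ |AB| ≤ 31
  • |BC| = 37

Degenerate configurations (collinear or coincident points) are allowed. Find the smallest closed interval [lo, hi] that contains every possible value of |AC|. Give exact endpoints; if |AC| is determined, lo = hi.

|AC| ∈ [6, 68]  (≈ [6.0000, 68.0000])

|AB| ∈ [29, 31]
|BC| ∈ {37}
|AC| ∈ [6, 68]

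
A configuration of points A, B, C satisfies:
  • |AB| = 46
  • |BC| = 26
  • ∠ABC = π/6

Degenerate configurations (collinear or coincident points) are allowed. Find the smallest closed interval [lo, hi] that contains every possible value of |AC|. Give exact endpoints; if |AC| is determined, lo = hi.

|AC| = 2·√(698 - 299·√(3))  (≈ 26.8415)

|AB| ∈ {46}
|BC| ∈ {26}
|AC| ∈ {2·√(698 - 299·√(3))}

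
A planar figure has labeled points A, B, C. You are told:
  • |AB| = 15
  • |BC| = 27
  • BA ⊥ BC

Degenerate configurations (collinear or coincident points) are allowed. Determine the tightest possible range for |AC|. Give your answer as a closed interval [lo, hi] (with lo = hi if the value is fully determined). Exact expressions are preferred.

|AB| ∈ {15}
|BC| ∈ {27}
|AC| ∈ {3·√(106)}

|AC| = 3·√(106)  (≈ 30.8869)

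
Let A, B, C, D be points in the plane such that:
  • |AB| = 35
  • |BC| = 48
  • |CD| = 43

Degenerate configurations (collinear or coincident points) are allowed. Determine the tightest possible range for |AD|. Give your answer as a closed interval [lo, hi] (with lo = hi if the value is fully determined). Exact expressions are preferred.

|AD| ∈ [0, 126]  (≈ [0.0000, 126.0000])

|AB| ∈ {35}
|BC| ∈ {48}
|CD| ∈ {43}
|AC| ∈ [13, 83]
|BD| ∈ [5, 91]
|AD| ∈ [0, 126]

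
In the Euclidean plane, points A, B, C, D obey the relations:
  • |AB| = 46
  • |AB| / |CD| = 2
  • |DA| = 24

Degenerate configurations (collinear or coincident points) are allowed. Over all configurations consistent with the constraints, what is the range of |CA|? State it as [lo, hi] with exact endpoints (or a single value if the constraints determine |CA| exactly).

|CA| ∈ [1, 47]  (≈ [1.0000, 47.0000])

|AB| ∈ {46}
|AD| ∈ {24}
|CD| ∈ {23}
|BD| ∈ [22, 70]
|AC| ∈ [1, 47]
|BC| ∈ [0, 93]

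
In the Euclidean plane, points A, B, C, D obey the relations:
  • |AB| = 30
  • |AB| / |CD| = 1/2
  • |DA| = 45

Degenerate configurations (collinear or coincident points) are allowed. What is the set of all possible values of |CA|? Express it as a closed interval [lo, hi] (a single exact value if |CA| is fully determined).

|CA| ∈ [15, 105]  (≈ [15.0000, 105.0000])

|AB| ∈ {30}
|AD| ∈ {45}
|CD| ∈ {60}
|BD| ∈ [15, 75]
|AC| ∈ [15, 105]
|BC| ∈ [0, 135]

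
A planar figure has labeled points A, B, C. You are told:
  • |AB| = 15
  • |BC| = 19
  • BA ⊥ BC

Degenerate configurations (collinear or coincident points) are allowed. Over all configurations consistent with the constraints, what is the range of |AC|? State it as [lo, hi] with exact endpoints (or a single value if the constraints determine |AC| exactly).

|AC| = √(586)  (≈ 24.2074)

|AB| ∈ {15}
|BC| ∈ {19}
|AC| ∈ {√(586)}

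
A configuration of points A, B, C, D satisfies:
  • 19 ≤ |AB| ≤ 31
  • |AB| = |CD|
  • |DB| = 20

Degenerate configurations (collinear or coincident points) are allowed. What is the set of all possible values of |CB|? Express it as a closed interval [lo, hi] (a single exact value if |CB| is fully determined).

|CB| ∈ [0, 51]  (≈ [0.0000, 51.0000])

|AB| ∈ [19, 31]
|BD| ∈ {20}
|CD| ∈ [19, 31]
|AD| ∈ [0, 51]
|BC| ∈ [0, 51]
|AC| ∈ [0, 82]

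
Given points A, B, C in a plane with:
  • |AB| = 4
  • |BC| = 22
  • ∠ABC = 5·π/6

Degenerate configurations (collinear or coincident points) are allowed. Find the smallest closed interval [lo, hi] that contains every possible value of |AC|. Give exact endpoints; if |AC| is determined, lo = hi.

|AC| = 2·√(22·√(3) + 125)  (≈ 25.5425)

|AB| ∈ {4}
|BC| ∈ {22}
|AC| ∈ {2·√(22·√(3) + 125)}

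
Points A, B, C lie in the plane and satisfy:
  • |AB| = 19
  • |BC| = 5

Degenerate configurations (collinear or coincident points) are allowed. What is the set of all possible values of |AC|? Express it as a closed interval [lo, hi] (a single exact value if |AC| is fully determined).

|AC| ∈ [14, 24]  (≈ [14.0000, 24.0000])

|AB| ∈ {19}
|BC| ∈ {5}
|AC| ∈ [14, 24]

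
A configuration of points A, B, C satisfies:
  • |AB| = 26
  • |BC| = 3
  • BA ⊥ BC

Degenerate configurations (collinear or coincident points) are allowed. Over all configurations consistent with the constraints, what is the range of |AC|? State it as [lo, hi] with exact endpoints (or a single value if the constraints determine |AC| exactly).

|AB| ∈ {26}
|BC| ∈ {3}
|AC| ∈ {√(685)}

|AC| = √(685)  (≈ 26.1725)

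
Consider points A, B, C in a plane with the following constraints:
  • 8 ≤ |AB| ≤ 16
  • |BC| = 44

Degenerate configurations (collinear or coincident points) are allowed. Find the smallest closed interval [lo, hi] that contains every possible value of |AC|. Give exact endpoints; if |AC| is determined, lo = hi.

|AB| ∈ [8, 16]
|BC| ∈ {44}
|AC| ∈ [28, 60]

|AC| ∈ [28, 60]  (≈ [28.0000, 60.0000])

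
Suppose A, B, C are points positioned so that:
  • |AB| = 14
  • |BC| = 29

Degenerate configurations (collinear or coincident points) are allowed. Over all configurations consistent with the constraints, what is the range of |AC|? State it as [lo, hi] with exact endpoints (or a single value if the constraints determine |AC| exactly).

|AC| ∈ [15, 43]  (≈ [15.0000, 43.0000])

|AB| ∈ {14}
|BC| ∈ {29}
|AC| ∈ [15, 43]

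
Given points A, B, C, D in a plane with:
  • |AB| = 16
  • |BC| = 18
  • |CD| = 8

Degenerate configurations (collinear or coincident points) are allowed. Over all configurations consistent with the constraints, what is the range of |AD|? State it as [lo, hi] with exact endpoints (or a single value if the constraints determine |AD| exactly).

|AD| ∈ [0, 42]  (≈ [0.0000, 42.0000])

|AB| ∈ {16}
|BC| ∈ {18}
|CD| ∈ {8}
|AC| ∈ [2, 34]
|BD| ∈ [10, 26]
|AD| ∈ [0, 42]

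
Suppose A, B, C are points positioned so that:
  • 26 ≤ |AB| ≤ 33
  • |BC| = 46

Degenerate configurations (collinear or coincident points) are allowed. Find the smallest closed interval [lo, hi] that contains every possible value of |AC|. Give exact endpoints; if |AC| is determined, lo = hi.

|AC| ∈ [13, 79]  (≈ [13.0000, 79.0000])

|AB| ∈ [26, 33]
|BC| ∈ {46}
|AC| ∈ [13, 79]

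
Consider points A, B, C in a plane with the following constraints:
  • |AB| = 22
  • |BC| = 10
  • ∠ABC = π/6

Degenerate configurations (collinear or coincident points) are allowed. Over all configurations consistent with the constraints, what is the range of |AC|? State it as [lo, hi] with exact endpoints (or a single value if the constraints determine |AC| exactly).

|AC| = 2·√(146 - 55·√(3))  (≈ 14.2460)

|AB| ∈ {22}
|BC| ∈ {10}
|AC| ∈ {2·√(146 - 55·√(3))}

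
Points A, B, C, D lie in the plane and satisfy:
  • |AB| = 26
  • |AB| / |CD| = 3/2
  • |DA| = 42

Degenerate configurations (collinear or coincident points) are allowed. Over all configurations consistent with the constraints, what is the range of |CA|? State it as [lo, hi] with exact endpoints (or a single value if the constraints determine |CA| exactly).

|AB| ∈ {26}
|AD| ∈ {42}
|CD| ∈ {52/3}
|BD| ∈ [16, 68]
|AC| ∈ [74/3, 178/3]
|BC| ∈ [0, 256/3]

|CA| ∈ [74/3, 178/3]  (≈ [24.6667, 59.3333])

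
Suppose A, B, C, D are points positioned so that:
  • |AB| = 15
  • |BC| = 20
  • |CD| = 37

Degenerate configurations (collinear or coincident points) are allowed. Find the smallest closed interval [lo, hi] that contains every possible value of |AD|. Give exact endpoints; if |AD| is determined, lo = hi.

|AD| ∈ [2, 72]  (≈ [2.0000, 72.0000])

|AB| ∈ {15}
|BC| ∈ {20}
|CD| ∈ {37}
|AC| ∈ [5, 35]
|BD| ∈ [17, 57]
|AD| ∈ [2, 72]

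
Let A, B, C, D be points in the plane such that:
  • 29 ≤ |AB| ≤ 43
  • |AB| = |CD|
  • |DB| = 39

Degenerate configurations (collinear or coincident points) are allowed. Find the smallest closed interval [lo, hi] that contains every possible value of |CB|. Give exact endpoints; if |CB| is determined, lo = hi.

|AB| ∈ [29, 43]
|BD| ∈ {39}
|CD| ∈ [29, 43]
|AD| ∈ [0, 82]
|BC| ∈ [0, 82]
|AC| ∈ [0, 125]

|CB| ∈ [0, 82]  (≈ [0.0000, 82.0000])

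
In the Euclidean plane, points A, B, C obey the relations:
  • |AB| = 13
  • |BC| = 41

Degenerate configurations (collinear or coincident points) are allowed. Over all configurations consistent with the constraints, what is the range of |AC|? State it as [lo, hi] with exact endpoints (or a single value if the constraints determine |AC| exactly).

|AB| ∈ {13}
|BC| ∈ {41}
|AC| ∈ [28, 54]

|AC| ∈ [28, 54]  (≈ [28.0000, 54.0000])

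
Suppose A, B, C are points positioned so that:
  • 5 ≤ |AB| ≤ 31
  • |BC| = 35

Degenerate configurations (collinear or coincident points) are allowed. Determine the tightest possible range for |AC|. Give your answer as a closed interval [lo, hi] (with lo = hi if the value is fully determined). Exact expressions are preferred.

|AB| ∈ [5, 31]
|BC| ∈ {35}
|AC| ∈ [4, 66]

|AC| ∈ [4, 66]  (≈ [4.0000, 66.0000])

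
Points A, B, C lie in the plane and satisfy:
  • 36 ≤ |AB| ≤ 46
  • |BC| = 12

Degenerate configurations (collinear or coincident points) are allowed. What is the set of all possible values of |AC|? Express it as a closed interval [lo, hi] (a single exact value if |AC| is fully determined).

|AC| ∈ [24, 58]  (≈ [24.0000, 58.0000])

|AB| ∈ [36, 46]
|BC| ∈ {12}
|AC| ∈ [24, 58]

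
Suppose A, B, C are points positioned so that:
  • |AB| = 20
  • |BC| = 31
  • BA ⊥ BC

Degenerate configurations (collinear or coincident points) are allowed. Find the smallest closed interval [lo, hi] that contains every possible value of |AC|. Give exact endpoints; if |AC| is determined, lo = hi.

|AB| ∈ {20}
|BC| ∈ {31}
|AC| ∈ {√(1361)}

|AC| = √(1361)  (≈ 36.8917)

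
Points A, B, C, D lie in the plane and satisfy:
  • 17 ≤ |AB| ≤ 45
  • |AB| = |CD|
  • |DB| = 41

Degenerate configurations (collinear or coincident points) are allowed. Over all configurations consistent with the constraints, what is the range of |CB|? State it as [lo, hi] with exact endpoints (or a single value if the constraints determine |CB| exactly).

|AB| ∈ [17, 45]
|BD| ∈ {41}
|CD| ∈ [17, 45]
|AD| ∈ [0, 86]
|BC| ∈ [0, 86]
|AC| ∈ [0, 131]

|CB| ∈ [0, 86]  (≈ [0.0000, 86.0000])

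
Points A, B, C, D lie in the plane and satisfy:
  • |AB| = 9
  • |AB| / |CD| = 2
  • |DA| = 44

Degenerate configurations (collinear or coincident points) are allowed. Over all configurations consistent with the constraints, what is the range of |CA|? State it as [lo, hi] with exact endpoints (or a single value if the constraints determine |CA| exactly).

|AB| ∈ {9}
|AD| ∈ {44}
|CD| ∈ {9/2}
|BD| ∈ [35, 53]
|AC| ∈ [79/2, 97/2]
|BC| ∈ [61/2, 115/2]

|CA| ∈ [79/2, 97/2]  (≈ [39.5000, 48.5000])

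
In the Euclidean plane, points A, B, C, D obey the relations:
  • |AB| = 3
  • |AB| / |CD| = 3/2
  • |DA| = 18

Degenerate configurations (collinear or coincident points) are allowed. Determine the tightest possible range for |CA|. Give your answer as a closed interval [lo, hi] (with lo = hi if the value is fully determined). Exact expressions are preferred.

|AB| ∈ {3}
|AD| ∈ {18}
|CD| ∈ {2}
|BD| ∈ [15, 21]
|AC| ∈ [16, 20]
|BC| ∈ [13, 23]

|CA| ∈ [16, 20]  (≈ [16.0000, 20.0000])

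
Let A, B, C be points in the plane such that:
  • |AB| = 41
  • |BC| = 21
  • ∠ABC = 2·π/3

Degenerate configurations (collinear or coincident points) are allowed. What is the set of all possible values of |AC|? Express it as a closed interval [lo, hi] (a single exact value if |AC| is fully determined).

|AB| ∈ {41}
|BC| ∈ {21}
|AC| ∈ {√(2983)}

|AC| = √(2983)  (≈ 54.6168)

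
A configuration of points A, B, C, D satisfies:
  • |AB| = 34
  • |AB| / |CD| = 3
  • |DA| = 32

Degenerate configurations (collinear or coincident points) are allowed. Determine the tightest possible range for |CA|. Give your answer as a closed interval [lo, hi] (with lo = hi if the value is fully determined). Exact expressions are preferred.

|AB| ∈ {34}
|AD| ∈ {32}
|CD| ∈ {34/3}
|BD| ∈ [2, 66]
|AC| ∈ [62/3, 130/3]
|BC| ∈ [0, 232/3]

|CA| ∈ [62/3, 130/3]  (≈ [20.6667, 43.3333])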